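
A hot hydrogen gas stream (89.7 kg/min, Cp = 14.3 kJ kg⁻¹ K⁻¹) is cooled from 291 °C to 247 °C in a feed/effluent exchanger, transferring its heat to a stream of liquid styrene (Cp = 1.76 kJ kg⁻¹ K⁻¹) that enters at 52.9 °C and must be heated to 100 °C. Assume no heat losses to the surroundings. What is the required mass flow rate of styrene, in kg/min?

Heat released by hot stream: Q = 89.7 × 14.3 × (291 − 247) = 56439 kJ/min
Energy balance on cold side (adiabatic exchanger): Q = ṁ_c·Cp_c·(T_c,out − T_c,in)
ṁ_c = 56439 / [1.76 × (100 − 52.9)] = 680.84 kg/min

ṁ_c = 681 kg/min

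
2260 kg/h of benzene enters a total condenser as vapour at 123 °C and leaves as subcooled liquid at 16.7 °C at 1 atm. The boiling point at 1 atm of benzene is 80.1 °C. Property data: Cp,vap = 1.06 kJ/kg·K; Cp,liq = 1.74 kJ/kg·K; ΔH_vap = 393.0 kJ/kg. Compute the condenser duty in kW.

vapour 123→80.1 °C: -45.474 kJ/kg
condensation at 80.1 °C: -393 kJ/kg
liquid 80.1→16.7 °C: -110.32 kJ/kg
Δh = -45.474 + -393 + -110.32 = -548.79 kJ/kg
Q = ṁ·Δh = 2260 kg/h × -548.79 kJ/kg = -1.2403e+06 kJ/h
|Q| = 344.52 kW

Q_c = 345 kW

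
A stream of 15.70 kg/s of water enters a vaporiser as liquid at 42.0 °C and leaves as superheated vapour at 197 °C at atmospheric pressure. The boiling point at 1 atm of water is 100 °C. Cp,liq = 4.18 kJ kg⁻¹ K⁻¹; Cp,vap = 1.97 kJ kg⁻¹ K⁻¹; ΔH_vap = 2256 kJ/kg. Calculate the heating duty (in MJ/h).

liquid 42.0→100 °C: 242.44 kJ/kg
vaporisation at 100 °C: 2256 kJ/kg
vapour 100→197 °C: 191.09 kJ/kg
Δh = 242.44 + 2256 + 191.09 = 2689.5 kJ/kg
Q = ṁ·Δh = 15.70 kg/s × 2689.5 kJ/kg = 42226 kJ/s
|Q| = 42226 kW = 152010 MJ/h

Q = 152000 MJ/h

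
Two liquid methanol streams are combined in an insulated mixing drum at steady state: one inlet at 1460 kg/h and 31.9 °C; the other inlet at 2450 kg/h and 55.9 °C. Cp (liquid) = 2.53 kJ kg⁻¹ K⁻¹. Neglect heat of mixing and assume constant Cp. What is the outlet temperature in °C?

No heat crosses the boundary, so H_out = H_in.
Σ ṁᵢCp,ᵢTᵢ = 1460×2.53×31.9 + 2450×2.53×55.9 = 464330
Σ ṁᵢCp,ᵢ = 1460×2.53 + 2450×2.53 = 9892.3
T_out = 464330 / 9892.3 = 46.938 °C

T_out = 46.9 °C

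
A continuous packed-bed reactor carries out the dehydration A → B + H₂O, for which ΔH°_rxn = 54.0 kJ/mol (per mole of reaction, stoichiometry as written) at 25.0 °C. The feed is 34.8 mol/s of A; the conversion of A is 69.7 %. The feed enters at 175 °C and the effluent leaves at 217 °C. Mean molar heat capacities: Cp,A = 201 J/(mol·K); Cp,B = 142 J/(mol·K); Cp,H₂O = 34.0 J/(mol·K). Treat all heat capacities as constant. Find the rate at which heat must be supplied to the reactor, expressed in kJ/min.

Q_in = 89200 kJ/min

Extent of reaction ξ = 0.697 × 34.8 = 24.256 mol/s
Reaction term: ξ·ΔH°_rxn = 24.256 × 54.0 = 1309.8 kJ/s
Sensible, feed 175→25 °C: -1049.2 kJ/s
Outlet flows (mol/s): A 10.544, B 24.256, H₂O 24.256
Sensible, products 25→217 °C: 1226.6 kJ/s
Q = ΔH = 1487.2 kJ/s = 1487.2 kW
Heat supplied = 89229 kJ/min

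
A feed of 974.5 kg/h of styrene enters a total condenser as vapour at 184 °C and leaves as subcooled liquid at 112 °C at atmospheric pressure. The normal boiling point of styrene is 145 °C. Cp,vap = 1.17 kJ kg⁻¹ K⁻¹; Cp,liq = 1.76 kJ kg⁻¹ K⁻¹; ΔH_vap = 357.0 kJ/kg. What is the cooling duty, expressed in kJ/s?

vapour 184→145 °C: -45.63 kJ/kg
condensation at 145 °C: -357 kJ/kg
liquid 145→112 °C: -58.08 kJ/kg
Δh = -45.63 + -357 + -58.08 = -460.71 kJ/kg
Q = ṁ·Δh = 974.5 kg/h × -460.71 kJ/kg = -448960 kJ/h
|Q| = 124.71 kW

Q_c = 125 kJ/s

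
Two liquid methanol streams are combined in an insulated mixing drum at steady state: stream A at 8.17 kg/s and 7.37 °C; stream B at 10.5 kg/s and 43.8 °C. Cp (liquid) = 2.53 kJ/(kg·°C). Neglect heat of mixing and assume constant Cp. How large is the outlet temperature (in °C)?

Energy balance with Q = 0: Σ ṁᵢCp,ᵢ(T_out − Tᵢ) = 0
T_out = Σ ṁᵢCp,ᵢTᵢ / Σ ṁᵢCp,ᵢ
      = 1315.9 / 47.235 = 27.858 °C

T_out = 27.9 °C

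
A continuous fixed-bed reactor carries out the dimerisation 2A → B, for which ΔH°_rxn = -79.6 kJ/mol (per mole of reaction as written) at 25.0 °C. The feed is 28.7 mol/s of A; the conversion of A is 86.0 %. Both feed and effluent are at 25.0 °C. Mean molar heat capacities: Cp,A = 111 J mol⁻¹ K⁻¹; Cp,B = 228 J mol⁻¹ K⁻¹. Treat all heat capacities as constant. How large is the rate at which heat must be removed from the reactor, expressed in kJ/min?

Extent of reaction ξ = 0.860 × 28.7 / 2 = 12.341 mol/s
Reaction term: ξ·ΔH°_rxn = 12.341 × -79.6 = -982.34 kJ/s
Q = ΔH = -982.34 kJ/s = -982.34 kW
Heat removed = 58941 kJ/min

Q_out = 58900 kJ/min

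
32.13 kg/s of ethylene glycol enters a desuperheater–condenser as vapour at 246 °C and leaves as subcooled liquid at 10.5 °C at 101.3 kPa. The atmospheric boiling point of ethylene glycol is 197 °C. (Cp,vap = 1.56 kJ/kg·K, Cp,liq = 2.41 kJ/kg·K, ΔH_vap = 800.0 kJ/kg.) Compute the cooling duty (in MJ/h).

vapour 246→197 °C: -76.44 kJ/kg
condensation at 197 °C: -800 kJ/kg
liquid 197→10.5 °C: -449.47 kJ/kg
Δh = -76.44 + -800 + -449.47 = -1325.9 kJ/kg
Q = ṁ·Δh = 32.13 kg/s × -1325.9 kJ/kg = -42601 kJ/s
|Q| = 42601 kW = 153360 MJ/h

Q_c = 153000 MJ/h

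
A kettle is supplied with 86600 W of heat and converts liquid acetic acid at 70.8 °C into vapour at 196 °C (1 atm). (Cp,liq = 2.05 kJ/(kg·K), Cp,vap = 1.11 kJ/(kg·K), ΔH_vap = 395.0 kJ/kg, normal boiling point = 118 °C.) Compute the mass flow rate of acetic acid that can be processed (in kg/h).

Δh = 2.05×(118−70.8) + 395.0 + 1.11×(196−118) = 578.34 kJ/kg
Q = 86600 W = 86.6 kJ/s = 311760 kJ/h
ṁ = Q/Δh = 311760 / 578.34 = 539.06 kg/h

ṁ = 539 kg/h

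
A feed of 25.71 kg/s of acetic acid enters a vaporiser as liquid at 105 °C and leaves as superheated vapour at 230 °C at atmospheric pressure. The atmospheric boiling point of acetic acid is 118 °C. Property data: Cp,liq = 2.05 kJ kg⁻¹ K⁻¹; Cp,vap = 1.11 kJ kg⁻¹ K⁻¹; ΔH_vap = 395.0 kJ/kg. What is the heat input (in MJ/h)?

liquid 105→118 °C: 26.65 kJ/kg
vaporisation at 118 °C: 395 kJ/kg
vapour 118→230 °C: 124.32 kJ/kg
Δh = 26.65 + 395 + 124.32 = 545.97 kJ/kg
Q = ṁ·Δh = 25.71 kg/s × 545.97 kJ/kg = 14037 kJ/s
|Q| = 14037 kW = 50533 MJ/h

Q = 50500 MJ/h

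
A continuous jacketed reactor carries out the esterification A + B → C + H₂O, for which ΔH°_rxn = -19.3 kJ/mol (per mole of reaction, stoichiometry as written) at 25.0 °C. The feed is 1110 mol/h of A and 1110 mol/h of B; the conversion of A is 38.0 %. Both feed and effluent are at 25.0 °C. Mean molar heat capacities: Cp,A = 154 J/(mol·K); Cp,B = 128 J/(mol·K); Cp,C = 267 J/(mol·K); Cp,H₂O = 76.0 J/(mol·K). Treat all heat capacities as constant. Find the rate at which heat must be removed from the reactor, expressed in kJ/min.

Extent of reaction ξ = 0.380 × 1110 = 421.8 mol/h
Reaction term: ξ·ΔH°_rxn = 421.8 × -19.3 = -8140.7 kJ/h
Q = ΔH = -8140.7 kJ/h = -2.2613 kW
Heat removed = 135.68 kJ/min

Q_out = 136 kJ/min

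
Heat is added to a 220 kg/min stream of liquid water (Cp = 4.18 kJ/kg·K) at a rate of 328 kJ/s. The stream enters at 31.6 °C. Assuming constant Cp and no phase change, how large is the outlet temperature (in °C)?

Q = 328 kJ/s = 19680 kJ/min
ΔT = Q/(ṁ·Cp) = 19680/(220×4.18) = 21.401 K
T_out = 31.6 + 21.401 = 53.001 °C

T_out = 53.0 °C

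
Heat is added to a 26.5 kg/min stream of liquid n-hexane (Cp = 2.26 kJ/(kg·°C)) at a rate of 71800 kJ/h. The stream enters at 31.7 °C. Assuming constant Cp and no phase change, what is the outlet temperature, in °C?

Q = 71800 kJ/h = 1196.7 kJ/min
ΔT = Q/(ṁ·Cp) = 1196.7/(26.5×2.26) = 19.981 K
T_out = 31.7 + 19.981 = 51.681 °C

T_out = 51.7 °C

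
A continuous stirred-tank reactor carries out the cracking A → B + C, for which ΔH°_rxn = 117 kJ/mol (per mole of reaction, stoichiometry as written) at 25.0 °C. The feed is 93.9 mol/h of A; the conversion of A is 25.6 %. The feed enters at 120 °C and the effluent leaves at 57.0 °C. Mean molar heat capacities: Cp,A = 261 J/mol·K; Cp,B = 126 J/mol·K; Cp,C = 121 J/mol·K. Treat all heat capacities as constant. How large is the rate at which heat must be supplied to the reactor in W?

Extent of reaction ξ = 0.256 × 93.9 = 24.038 mol/h
Reaction term: ξ·ΔH°_rxn = 24.038 × 117 = 2812.5 kJ/h
Sensible, feed 120→25 °C: -2328.3 kJ/h
Outlet flows (mol/h): A 69.862, B 24.038, C 24.038
Sensible, products 25→57.0 °C: 773.48 kJ/h
Q = ΔH = 1257.7 kJ/h = 0.34937 kW
Heat supplied = 349.37 W

Q_in = 349 W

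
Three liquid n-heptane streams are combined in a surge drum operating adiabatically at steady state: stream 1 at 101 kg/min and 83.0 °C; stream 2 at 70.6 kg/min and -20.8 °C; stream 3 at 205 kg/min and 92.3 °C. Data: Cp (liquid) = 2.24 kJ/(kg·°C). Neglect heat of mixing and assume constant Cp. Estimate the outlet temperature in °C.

Energy balance with Q = 0: Σ ṁᵢCp,ᵢ(T_out − Tᵢ) = 0
Σ ṁᵢCp,ᵢTᵢ = 101×2.24×83.0 + 70.6×2.24×-20.8 + 205×2.24×92.3 = 57873
Σ ṁᵢCp,ᵢ = 101×2.24 + 70.6×2.24 + 205×2.24 = 843.58
T_out = 57873 / 843.58 = 68.603 °C

T_out = 68.6 °C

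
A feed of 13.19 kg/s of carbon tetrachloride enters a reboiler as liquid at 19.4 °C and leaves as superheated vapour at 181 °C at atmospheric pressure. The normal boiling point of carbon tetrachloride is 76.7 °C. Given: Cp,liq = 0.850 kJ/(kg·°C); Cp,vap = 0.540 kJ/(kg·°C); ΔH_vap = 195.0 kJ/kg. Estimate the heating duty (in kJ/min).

liquid 19.4→76.7 °C: 48.705 kJ/kg
vaporisation at 76.7 °C: 195 kJ/kg
vapour 76.7→181 °C: 56.322 kJ/kg
Δh = 48.705 + 195 + 56.322 = 300.03 kJ/kg
Q = ṁ·Δh = 13.19 kg/s × 300.03 kJ/kg = 3957.4 kJ/s
|Q| = 3957.4 kW = 237440 kJ/min

Q = 237000 kJ/min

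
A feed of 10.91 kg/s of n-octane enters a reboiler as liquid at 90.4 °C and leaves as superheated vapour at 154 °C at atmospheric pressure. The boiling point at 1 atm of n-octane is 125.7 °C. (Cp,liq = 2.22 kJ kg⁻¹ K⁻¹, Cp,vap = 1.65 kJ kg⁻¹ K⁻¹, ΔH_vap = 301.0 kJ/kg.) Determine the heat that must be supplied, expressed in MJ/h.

Q = 16700 MJ/h

liquid 90.4→125.7 °C: 78.366 kJ/kg
vaporisation at 125.7 °C: 301 kJ/kg
vapour 125.7→154 °C: 46.695 kJ/kg
Δh = 78.366 + 301 + 46.695 = 426.06 kJ/kg
Q = ṁ·Δh = 10.91 kg/s × 426.06 kJ/kg = 4648.3 kJ/s
|Q| = 4648.3 kW = 16734 MJ/h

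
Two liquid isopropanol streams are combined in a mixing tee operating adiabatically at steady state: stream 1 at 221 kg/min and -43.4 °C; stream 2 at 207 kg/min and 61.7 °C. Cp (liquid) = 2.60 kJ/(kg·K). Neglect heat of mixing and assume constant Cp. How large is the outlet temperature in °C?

No heat crosses the boundary, so H_out = H_in.
Σ ṁᵢCp,ᵢTᵢ = 221×2.60×-43.4 + 207×2.60×61.7 = 8269.3
Σ ṁᵢCp,ᵢ = 221×2.60 + 207×2.60 = 1112.8
T_out = 8269.3 / 1112.8 = 7.4311 °C

T_out = 7.43 °C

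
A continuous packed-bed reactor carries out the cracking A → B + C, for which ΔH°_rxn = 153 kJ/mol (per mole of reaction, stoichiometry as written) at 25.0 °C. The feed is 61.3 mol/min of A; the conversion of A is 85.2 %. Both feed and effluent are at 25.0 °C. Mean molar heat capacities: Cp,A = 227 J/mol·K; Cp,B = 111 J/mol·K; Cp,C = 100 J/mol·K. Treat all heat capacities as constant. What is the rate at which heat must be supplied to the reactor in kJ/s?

Extent of reaction ξ = 0.852 × 61.3 = 52.228 mol/min
Reaction term: ξ·ΔH°_rxn = 52.228 × 153 = 7990.8 kJ/min
Q = ΔH = 7990.8 kJ/min = 133.18 kW
Heat supplied = 133.18 kJ/s

Q_in = 133 kJ/s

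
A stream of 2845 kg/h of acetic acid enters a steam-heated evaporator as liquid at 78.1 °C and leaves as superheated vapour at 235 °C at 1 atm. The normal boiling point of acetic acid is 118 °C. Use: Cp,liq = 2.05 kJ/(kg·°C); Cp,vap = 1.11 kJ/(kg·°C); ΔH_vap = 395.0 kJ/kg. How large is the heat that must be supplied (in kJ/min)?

Q = 28800 kJ/min

liquid 78.1→118 °C: 81.795 kJ/kg
vaporisation at 118 °C: 395 kJ/kg
vapour 118→235 °C: 129.87 kJ/kg
Δh = 81.795 + 395 + 129.87 = 606.66 kJ/kg
Q = ṁ·Δh = 2845 kg/h × 606.66 kJ/kg = 1.726e+06 kJ/h
|Q| = 479.43 kW = 28766 kJ/min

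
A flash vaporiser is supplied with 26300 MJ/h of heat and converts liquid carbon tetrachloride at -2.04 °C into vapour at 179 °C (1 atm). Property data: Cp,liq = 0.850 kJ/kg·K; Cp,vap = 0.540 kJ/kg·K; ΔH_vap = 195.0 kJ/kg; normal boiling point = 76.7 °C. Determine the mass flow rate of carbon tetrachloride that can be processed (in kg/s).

Δh = 0.850×(76.7−-2.04) + 195.0 + 0.540×(179−76.7) = 317.17 kJ/kg
Q = 26300 MJ/h = 7305.6 kJ/s = 7305.6 kJ/s
ṁ = Q/Δh = 7305.6 / 317.17 = 23.033 kg/s

ṁ = 23.0 kg/s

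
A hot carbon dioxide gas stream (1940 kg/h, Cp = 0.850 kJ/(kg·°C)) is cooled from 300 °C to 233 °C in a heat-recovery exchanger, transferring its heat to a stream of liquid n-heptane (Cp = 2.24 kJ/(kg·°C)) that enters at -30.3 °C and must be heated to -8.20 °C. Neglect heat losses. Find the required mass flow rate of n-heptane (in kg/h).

Heat released by hot stream: Q = 1940 × 0.850 × (300 − 233) = 110480 kJ/h
Energy balance on cold side (adiabatic exchanger): Q = ṁ_c·Cp_c·(T_c,out − T_c,in)
ṁ_c = 110480 / [2.24 × (-8.20 − -30.3)] = 2231.8 kg/h

ṁ_c = 2230 kg/h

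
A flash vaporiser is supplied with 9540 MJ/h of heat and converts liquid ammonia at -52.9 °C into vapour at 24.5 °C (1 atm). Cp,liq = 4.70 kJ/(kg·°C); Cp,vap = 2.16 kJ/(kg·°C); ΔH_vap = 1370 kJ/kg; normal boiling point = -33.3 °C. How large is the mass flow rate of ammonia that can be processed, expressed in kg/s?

Δh = 4.70×(-33.3−-52.9) + 1370 + 2.16×(24.5−-33.3) = 1587 kJ/kg
Q = 9540 MJ/h = 2650 kJ/s = 2650 kJ/s
ṁ = Q/Δh = 2650 / 1587 = 1.6699 kg/s

ṁ = 1.67 kg/s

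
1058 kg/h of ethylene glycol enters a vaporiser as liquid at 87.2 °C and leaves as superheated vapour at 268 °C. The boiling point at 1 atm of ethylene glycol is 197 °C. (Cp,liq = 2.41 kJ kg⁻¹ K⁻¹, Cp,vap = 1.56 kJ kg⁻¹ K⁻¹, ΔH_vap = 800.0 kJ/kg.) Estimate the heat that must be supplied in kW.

Q = 345 kW

liquid 87.2→197 °C: 264.62 kJ/kg
vaporisation at 197 °C: 800 kJ/kg
vapour 197→268 °C: 110.76 kJ/kg
Δh = 264.62 + 800 + 110.76 = 1175.4 kJ/kg
Q = ṁ·Δh = 1058 kg/h × 1175.4 kJ/kg = 1.2435e+06 kJ/h
|Q| = 345.43 kW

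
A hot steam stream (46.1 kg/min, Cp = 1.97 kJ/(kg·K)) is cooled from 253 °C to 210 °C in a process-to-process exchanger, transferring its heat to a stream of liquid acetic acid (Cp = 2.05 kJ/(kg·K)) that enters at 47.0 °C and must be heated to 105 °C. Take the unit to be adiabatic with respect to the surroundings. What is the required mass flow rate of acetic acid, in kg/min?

ṁ_c = 32.8 kg/min

Heat released by hot stream: Q = 46.1 × 1.97 × (253 − 210) = 3905.1 kJ/min
Energy balance on cold side (adiabatic exchanger): Q = ṁ_c·Cp_c·(T_c,out − T_c,in)
ṁ_c = 3905.1 / [2.05 × (105 − 47.0)] = 32.844 kg/min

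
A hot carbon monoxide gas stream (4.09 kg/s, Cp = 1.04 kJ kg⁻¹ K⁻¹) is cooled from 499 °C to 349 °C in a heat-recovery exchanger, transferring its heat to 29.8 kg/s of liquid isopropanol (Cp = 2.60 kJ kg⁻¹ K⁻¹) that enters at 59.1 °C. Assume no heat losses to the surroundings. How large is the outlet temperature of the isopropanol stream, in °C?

T_c,out = 67.3 °C

Heat released by hot stream: Q = 4.09 × 1.04 × (499 − 349) = 638.04 kJ/s
Energy balance on cold side (adiabatic exchanger): Q = ṁ_c·Cp_c·(T_c,out − T_c,in)
T_c,out = 59.1 + 638.04/(29.8 × 2.60) = 67.335 °C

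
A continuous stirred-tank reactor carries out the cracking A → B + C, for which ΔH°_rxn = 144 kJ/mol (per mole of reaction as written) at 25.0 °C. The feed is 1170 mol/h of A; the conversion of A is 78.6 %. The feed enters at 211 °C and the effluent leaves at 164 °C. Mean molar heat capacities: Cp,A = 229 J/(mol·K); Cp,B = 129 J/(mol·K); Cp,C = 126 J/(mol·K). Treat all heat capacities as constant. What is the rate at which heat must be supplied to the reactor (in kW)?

Q_in = 34.2 kW

Extent of reaction ξ = 0.786 × 1170 = 919.62 mol/h
Reaction term: ξ·ΔH°_rxn = 919.62 × 144 = 132430 kJ/h
Sensible, feed 211→25 °C: -49835 kJ/h
Outlet flows (mol/h): A 250.38, B 919.62, C 919.62
Sensible, products 25→164 °C: 40566 kJ/h
Q = ΔH = 123160 kJ/h = 34.21 kW
Heat supplied = 34.21 kW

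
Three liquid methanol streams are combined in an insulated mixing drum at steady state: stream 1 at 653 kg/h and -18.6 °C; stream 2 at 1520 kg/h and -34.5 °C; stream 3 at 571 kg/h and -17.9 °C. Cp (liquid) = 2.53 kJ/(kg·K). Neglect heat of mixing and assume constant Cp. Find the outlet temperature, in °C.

Energy balance with Q = 0: Σ ṁᵢCp,ᵢ(T_out − Tᵢ) = 0
Σ ṁᵢCp,ᵢTᵢ = 653×2.53×-18.6 + 1520×2.53×-34.5 + 571×2.53×-17.9 = -189260
Σ ṁᵢCp,ᵢ = 653×2.53 + 1520×2.53 + 571×2.53 = 6942.3
T_out = -189260 / 6942.3 = -27.262 °C

T_out = -27.3 °C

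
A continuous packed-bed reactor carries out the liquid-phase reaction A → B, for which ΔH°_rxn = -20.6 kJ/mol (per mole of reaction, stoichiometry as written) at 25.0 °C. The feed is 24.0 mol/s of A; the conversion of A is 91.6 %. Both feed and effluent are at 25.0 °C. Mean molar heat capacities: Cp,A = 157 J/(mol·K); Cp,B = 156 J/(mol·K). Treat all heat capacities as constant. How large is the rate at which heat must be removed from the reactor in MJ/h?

Extent of reaction ξ = 0.916 × 24.0 = 21.984 mol/s
Reaction term: ξ·ΔH°_rxn = 21.984 × -20.6 = -452.87 kJ/s
Q = ΔH = -452.87 kJ/s = -452.87 kW
Heat removed = 1630.3 MJ/h

Q_out = 1630 MJ/h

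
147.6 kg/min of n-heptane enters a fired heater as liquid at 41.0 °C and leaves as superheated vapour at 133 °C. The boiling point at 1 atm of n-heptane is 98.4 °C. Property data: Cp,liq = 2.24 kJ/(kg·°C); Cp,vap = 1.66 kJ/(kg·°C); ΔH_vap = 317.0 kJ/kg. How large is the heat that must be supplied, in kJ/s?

Q = 1240 kJ/s

liquid 41.0→98.4 °C: 128.58 kJ/kg
vaporisation at 98.4 °C: 317 kJ/kg
vapour 98.4→133 °C: 57.436 kJ/kg
Δh = 128.58 + 317 + 57.436 = 503.01 kJ/kg
Q = ṁ·Δh = 147.6 kg/min × 503.01 kJ/kg = 74245 kJ/min
|Q| = 1237.4 kW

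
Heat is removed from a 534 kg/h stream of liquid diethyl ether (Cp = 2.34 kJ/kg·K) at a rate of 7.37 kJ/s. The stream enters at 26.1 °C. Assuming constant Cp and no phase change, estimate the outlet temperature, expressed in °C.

T_out = 4.87 °C

Q = 7.37 kJ/s = 26532 kJ/h
ΔT = Q/(ṁ·Cp) = 26532/(534×2.34) = 21.233 K
T_out = 26.1 − 21.233 = 4.8669 °C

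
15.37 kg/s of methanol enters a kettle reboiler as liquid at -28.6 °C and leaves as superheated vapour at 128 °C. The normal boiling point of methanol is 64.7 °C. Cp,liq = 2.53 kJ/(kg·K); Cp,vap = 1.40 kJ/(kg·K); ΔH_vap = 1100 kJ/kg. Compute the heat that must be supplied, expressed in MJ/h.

Q = 78800 MJ/h

liquid -28.6→64.7 °C: 236.05 kJ/kg
vaporisation at 64.7 °C: 1100 kJ/kg
vapour 64.7→128 °C: 88.62 kJ/kg
Δh = 236.05 + 1100 + 88.62 = 1424.7 kJ/kg
Q = ṁ·Δh = 15.37 kg/s × 1424.7 kJ/kg = 21897 kJ/s
|Q| = 21897 kW = 78830 MJ/h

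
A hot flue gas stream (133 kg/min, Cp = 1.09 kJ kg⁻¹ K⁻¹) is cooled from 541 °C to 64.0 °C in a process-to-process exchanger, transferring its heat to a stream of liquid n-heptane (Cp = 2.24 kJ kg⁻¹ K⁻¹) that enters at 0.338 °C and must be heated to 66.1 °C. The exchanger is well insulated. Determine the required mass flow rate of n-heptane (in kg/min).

Heat released by hot stream: Q = 133 × 1.09 × (541 − 64.0) = 69151 kJ/min
Energy balance on cold side (adiabatic exchanger): Q = ṁ_c·Cp_c·(T_c,out − T_c,in)
ṁ_c = 69151 / [2.24 × (66.1 − 0.338)] = 469.43 kg/min

ṁ_c = 469 kg/min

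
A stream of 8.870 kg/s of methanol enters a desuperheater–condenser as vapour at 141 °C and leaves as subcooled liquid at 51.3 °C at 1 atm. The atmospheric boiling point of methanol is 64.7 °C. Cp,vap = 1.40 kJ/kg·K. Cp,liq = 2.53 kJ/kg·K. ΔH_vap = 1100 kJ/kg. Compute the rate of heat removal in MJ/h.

Q_c = 39600 MJ/h

vapour 141→64.7 °C: -106.82 kJ/kg
condensation at 64.7 °C: -1100 kJ/kg
liquid 64.7→51.3 °C: -33.902 kJ/kg
Δh = -106.82 + -1100 + -33.902 = -1240.7 kJ/kg
Q = ṁ·Δh = 8.870 kg/s × -1240.7 kJ/kg = -11005 kJ/s
|Q| = 11005 kW = 39619 MJ/h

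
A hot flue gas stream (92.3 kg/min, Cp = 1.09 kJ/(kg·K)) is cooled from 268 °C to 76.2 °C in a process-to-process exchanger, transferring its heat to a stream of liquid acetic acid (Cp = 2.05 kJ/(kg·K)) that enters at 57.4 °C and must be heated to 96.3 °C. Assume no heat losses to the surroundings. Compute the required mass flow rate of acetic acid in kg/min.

ṁ_c = 242 kg/min

Heat released by hot stream: Q = 92.3 × 1.09 × (268 − 76.2) = 19296 kJ/min
Energy balance on cold side (adiabatic exchanger): Q = ṁ_c·Cp_c·(T_c,out − T_c,in)
ṁ_c = 19296 / [2.05 × (96.3 − 57.4)] = 241.98 kg/min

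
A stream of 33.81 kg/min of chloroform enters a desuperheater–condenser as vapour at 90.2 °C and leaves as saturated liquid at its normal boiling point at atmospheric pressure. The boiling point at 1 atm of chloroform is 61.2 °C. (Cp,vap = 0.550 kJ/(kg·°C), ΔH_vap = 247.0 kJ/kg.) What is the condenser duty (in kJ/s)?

Q_c = 148 kJ/s

vapour 90.2→61.2 °C: -15.95 kJ/kg
condensation at 61.2 °C: -247 kJ/kg
Δh = -15.95 + -247 = -262.95 kJ/kg
Q = ṁ·Δh = 33.81 kg/min × -262.95 kJ/kg = -8890.3 kJ/min
|Q| = 148.17 kW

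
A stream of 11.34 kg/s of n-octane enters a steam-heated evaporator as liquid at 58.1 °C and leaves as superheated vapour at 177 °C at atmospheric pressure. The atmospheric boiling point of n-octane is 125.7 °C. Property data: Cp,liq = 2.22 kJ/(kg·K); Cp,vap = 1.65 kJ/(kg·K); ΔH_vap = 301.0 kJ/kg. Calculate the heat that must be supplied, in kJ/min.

Q = 365000 kJ/min

liquid 58.1→125.7 °C: 150.07 kJ/kg
vaporisation at 125.7 °C: 301 kJ/kg
vapour 125.7→177 °C: 84.645 kJ/kg
Δh = 150.07 + 301 + 84.645 = 535.72 kJ/kg
Q = ṁ·Δh = 11.34 kg/s × 535.72 kJ/kg = 6075 kJ/s
|Q| = 6075 kW = 364500 kJ/min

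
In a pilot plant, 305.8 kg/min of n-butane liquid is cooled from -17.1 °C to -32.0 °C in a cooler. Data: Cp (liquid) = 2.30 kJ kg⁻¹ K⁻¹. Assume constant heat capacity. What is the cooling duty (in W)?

Q_c = 175000 W

Q = ṁ·Cp·ΔT = 305.8 × 2.30 × (-32.0 − -17.1) = -10480 kJ/min
Converting: 10480 / 60 s = 174.66 kW
Cooling duty = 174660 W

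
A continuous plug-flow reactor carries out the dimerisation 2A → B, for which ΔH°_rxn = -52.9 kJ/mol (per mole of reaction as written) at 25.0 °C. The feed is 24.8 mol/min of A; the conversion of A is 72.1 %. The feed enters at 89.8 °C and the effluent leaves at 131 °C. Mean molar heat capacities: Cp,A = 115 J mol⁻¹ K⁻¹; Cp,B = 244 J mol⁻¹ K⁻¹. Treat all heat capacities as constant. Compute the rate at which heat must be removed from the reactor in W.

Q_out = 5700 W

Extent of reaction ξ = 0.721 × 24.8 / 2 = 8.9404 mol/min
Reaction term: ξ·ΔH°_rxn = 8.9404 × -52.9 = -472.95 kJ/min
Sensible, feed 89.8→25 °C: -184.81 kJ/min
Outlet flows (mol/min): A 6.9192, B 8.9404
Sensible, products 25→131 °C: 315.58 kJ/min
Q = ΔH = -342.18 kJ/min = -5.703 kW
Heat removed = 5703 W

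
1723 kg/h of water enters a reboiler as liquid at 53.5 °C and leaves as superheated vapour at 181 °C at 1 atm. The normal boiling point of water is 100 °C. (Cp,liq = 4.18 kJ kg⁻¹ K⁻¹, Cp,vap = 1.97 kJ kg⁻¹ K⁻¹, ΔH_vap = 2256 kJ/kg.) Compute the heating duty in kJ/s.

liquid 53.5→100 °C: 194.37 kJ/kg
vaporisation at 100 °C: 2256 kJ/kg
vapour 100→181 °C: 159.57 kJ/kg
Δh = 194.37 + 2256 + 159.57 = 2609.9 kJ/kg
Q = ṁ·Δh = 1723 kg/h × 2609.9 kJ/kg = 4.4969e+06 kJ/h
|Q| = 1249.1 kW

Q = 1250 kJ/s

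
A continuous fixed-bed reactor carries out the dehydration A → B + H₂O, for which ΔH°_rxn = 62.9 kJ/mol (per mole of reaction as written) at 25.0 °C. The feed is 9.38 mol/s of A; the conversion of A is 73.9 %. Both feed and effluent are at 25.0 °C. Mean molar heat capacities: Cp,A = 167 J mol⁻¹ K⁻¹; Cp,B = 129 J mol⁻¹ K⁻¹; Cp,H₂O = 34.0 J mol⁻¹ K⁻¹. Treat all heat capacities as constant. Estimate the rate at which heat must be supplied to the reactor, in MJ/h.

Q_in = 1570 MJ/h

Extent of reaction ξ = 0.739 × 9.38 = 6.9318 mol/s
Reaction term: ξ·ΔH°_rxn = 6.9318 × 62.9 = 436.01 kJ/s
Q = ΔH = 436.01 kJ/s = 436.01 kW
Heat supplied = 1569.6 MJ/h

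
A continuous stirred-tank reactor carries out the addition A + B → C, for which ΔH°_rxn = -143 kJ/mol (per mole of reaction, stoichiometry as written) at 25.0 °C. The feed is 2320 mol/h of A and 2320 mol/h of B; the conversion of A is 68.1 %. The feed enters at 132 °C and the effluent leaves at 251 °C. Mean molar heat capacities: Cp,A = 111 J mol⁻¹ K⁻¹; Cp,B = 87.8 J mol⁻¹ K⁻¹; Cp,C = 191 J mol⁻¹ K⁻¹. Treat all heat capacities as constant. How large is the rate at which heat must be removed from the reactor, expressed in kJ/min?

Q_out = 2900 kJ/min

Extent of reaction ξ = 0.681 × 2320 = 1579.9 mol/h
Reaction term: ξ·ΔH°_rxn = 1579.9 × -143 = -225930 kJ/h
Sensible, feed 132→25 °C: -49350 kJ/h
Outlet flows (mol/h): A 740.08, B 740.08, C 1579.9
Sensible, products 25→251 °C: 101450 kJ/h
Q = ΔH = -173830 kJ/h = -48.286 kW
Heat removed = 2897.1 kJ/min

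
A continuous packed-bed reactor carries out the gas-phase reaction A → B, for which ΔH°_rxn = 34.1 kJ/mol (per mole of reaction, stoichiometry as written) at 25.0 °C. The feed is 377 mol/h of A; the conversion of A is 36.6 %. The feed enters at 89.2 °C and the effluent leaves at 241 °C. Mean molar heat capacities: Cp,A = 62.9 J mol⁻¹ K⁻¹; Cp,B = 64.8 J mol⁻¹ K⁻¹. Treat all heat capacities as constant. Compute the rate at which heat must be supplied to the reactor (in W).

Q_in = 2320 W

Extent of reaction ξ = 0.366 × 377 = 137.98 mol/h
Reaction term: ξ·ΔH°_rxn = 137.98 × 34.1 = 4705.2 kJ/h
Sensible, feed 89.2→25 °C: -1522.4 kJ/h
Outlet flows (mol/h): A 239.02, B 137.98
Sensible, products 25→241 °C: 5178.7 kJ/h
Q = ΔH = 8361.5 kJ/h = 2.3226 kW
Heat supplied = 2322.6 W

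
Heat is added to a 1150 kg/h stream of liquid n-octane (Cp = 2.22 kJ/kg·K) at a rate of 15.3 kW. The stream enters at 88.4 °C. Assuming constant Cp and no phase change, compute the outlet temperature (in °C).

T_out = 110 °C

Q = 15.3 kW = 55080 kJ/h
ΔT = Q/(ṁ·Cp) = 55080/(1150×2.22) = 21.575 K
T_out = 88.4 + 21.575 = 109.97 °C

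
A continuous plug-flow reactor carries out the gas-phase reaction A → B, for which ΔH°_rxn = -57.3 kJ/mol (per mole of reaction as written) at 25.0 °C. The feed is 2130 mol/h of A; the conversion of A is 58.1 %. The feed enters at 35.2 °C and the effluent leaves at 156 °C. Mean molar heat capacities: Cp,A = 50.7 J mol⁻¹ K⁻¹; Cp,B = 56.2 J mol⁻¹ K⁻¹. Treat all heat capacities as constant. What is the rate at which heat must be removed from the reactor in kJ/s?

Extent of reaction ξ = 0.581 × 2130 = 1237.5 mol/h
Reaction term: ξ·ΔH°_rxn = 1237.5 × -57.3 = -70910 kJ/h
Sensible, feed 35.2→25 °C: -1101.5 kJ/h
Outlet flows (mol/h): A 892.47, B 1237.5
Sensible, products 25→156 °C: 15038 kJ/h
Q = ΔH = -56974 kJ/h = -15.826 kW
Heat removed = 15.826 kJ/s

Q_out = 15.8 kJ/s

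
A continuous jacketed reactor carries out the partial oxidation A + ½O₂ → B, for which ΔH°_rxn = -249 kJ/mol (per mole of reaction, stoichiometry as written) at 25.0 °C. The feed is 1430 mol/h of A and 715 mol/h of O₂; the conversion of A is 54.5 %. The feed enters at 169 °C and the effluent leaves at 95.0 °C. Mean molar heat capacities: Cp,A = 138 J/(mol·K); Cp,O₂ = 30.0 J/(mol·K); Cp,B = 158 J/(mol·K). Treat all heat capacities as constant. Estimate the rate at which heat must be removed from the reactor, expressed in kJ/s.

Q_out = 58.3 kJ/s

Extent of reaction ξ = 0.545 × 1430 = 779.35 mol/h
Reaction term: ξ·ΔH°_rxn = 779.35 × -249 = -194060 kJ/h
Sensible, feed 169→25 °C: -31506 kJ/h
Outlet flows (mol/h): A 650.65, O₂ 325.32, B 779.35
Sensible, products 25→95.0 °C: 15588 kJ/h
Q = ΔH = -209980 kJ/h = -58.327 kW
Heat removed = 58.327 kJ/s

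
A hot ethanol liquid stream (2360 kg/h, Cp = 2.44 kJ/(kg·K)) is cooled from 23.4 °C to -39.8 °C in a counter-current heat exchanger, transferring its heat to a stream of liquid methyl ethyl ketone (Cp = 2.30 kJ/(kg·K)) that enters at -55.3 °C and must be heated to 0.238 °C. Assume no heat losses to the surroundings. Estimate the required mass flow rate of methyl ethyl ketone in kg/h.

Heat released by hot stream: Q = 2360 × 2.44 × (23.4 − -39.8) = 363930 kJ/h
Energy balance on cold side (adiabatic exchanger): Q = ṁ_c·Cp_c·(T_c,out − T_c,in)
ṁ_c = 363930 / [2.30 × (0.238 − -55.3)] = 2849.1 kg/h

ṁ_c = 2850 kg/h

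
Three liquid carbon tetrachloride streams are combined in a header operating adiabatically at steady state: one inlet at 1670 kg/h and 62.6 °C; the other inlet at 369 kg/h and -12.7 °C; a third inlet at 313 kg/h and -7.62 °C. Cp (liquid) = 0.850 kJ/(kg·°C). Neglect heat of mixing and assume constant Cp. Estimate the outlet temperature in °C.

T_out = 41.4 °C

No heat crosses the boundary, so H_out = H_in.
T_out = Σ ṁᵢCp,ᵢTᵢ / Σ ṁᵢCp,ᵢ
      = 82850 / 1999.2 = 41.442 °C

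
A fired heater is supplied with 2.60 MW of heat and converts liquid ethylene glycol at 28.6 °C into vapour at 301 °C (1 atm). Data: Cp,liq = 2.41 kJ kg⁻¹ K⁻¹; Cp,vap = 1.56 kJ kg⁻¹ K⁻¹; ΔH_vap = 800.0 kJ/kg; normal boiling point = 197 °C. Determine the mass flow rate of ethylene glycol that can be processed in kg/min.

Δh = 2.41×(197−28.6) + 800.0 + 1.56×(301−197) = 1368.1 kJ/kg
Q = 2.60 MW = 2600 kJ/s = 156000 kJ/min
ṁ = Q/Δh = 156000 / 1368.1 = 114.03 kg/min

ṁ = 114 kg/min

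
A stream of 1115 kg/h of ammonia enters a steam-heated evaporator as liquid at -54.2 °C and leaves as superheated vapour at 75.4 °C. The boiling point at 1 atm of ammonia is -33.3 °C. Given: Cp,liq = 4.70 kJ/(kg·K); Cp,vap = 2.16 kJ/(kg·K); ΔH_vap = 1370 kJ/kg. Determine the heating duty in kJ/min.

Q = 31600 kJ/min

liquid -54.2→-33.3 °C: 98.23 kJ/kg
vaporisation at -33.3 °C: 1370 kJ/kg
vapour -33.3→75.4 °C: 234.79 kJ/kg
Δh = 98.23 + 1370 + 234.79 = 1703 kJ/kg
Q = ṁ·Δh = 1115 kg/h × 1703 kJ/kg = 1.8989e+06 kJ/h
|Q| = 527.46 kW = 31648 kJ/min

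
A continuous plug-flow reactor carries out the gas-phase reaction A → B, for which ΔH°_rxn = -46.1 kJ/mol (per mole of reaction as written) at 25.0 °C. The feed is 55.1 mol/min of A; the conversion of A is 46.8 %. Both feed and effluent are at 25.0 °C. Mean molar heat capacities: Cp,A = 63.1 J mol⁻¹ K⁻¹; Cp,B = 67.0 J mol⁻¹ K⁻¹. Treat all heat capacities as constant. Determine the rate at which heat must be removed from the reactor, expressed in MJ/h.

Extent of reaction ξ = 0.468 × 55.1 = 25.787 mol/min
Reaction term: ξ·ΔH°_rxn = 25.787 × -46.1 = -1188.8 kJ/min
Q = ΔH = -1188.8 kJ/min = -19.813 kW
Heat removed = 71.326 MJ/h

Q_out = 71.3 MJ/h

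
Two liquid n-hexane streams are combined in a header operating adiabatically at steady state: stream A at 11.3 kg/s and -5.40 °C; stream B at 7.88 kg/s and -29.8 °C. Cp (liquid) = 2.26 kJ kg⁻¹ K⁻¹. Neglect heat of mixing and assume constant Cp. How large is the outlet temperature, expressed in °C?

Energy balance with Q = 0: Σ ṁᵢCp,ᵢ(T_out − Tᵢ) = 0
Σ ṁᵢCp,ᵢTᵢ = 11.3×2.26×-5.40 + 7.88×2.26×-29.8 = -668.61
Σ ṁᵢCp,ᵢ = 11.3×2.26 + 7.88×2.26 = 43.347
T_out = -668.61 / 43.347 = -15.425 °C

T_out = -15.4 °C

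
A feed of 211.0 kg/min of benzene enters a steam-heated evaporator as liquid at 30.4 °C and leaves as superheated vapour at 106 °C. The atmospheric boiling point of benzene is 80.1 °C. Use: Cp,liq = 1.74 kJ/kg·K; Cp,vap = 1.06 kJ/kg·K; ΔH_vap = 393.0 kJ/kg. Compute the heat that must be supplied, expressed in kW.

Q = 1780 kW

liquid 30.4→80.1 °C: 86.478 kJ/kg
vaporisation at 80.1 °C: 393 kJ/kg
vapour 80.1→106 °C: 27.454 kJ/kg
Δh = 86.478 + 393 + 27.454 = 506.93 kJ/kg
Q = ṁ·Δh = 211.0 kg/min × 506.93 kJ/kg = 106960 kJ/min
|Q| = 1782.7 kW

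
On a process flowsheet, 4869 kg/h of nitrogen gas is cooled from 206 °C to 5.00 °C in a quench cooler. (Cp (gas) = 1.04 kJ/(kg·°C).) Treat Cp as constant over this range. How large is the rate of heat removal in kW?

Q = ṁ·Cp·ΔT = 4869 × 1.04 × (5.00 − 206) = -1.0178e+06 kJ/h
Converting: 1.0178e+06 / 3600 s = 282.73 kW

Q_c = 283 kW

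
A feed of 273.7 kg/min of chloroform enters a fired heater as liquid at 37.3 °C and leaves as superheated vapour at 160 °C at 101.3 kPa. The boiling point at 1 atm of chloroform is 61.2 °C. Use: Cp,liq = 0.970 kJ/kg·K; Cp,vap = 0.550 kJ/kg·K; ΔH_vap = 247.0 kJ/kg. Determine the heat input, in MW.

Q = 1.48 MW

liquid 37.3→61.2 °C: 23.183 kJ/kg
vaporisation at 61.2 °C: 247 kJ/kg
vapour 61.2→160 °C: 54.34 kJ/kg
Δh = 23.183 + 247 + 54.34 = 324.52 kJ/kg
Q = ṁ·Δh = 273.7 kg/min × 324.52 kJ/kg = 88822 kJ/min
|Q| = 1480.4 kW = 1.4804 MW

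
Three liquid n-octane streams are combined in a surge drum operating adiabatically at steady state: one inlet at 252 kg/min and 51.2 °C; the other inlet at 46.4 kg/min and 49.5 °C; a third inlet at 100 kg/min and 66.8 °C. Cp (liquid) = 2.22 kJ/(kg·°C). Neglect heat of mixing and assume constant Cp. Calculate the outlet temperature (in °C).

T_out = 54.9 °C

No heat crosses the boundary, so H_out = H_in.
T_out = Σ ṁᵢCp,ᵢTᵢ / Σ ṁᵢCp,ᵢ
      = 48572 / 884.45 = 54.918 °C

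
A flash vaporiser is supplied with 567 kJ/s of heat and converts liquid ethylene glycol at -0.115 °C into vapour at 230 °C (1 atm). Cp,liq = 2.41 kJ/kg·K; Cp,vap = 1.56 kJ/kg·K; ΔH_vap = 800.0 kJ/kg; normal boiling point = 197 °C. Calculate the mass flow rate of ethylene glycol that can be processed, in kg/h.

Δh = 2.41×(197−-0.115) + 800.0 + 1.56×(230−197) = 1326.5 kJ/kg
Q = 567 kJ/s = 567 kJ/s = 2.0412e+06 kJ/h
ṁ = Q/Δh = 2.0412e+06 / 1326.5 = 1538.8 kg/h

ṁ = 1540 kg/h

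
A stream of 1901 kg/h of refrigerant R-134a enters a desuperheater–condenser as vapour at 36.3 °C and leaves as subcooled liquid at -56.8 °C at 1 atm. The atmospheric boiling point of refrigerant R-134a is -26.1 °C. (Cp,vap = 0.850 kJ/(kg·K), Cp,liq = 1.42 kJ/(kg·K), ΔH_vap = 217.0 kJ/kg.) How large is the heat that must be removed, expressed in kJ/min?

Q_c = 9940 kJ/min

vapour 36.3→-26.1 °C: -53.04 kJ/kg
condensation at -26.1 °C: -217 kJ/kg
liquid -26.1→-56.8 °C: -43.594 kJ/kg
Δh = -53.04 + -217 + -43.594 = -313.63 kJ/kg
Q = ṁ·Δh = 1901 kg/h × -313.63 kJ/kg = -596220 kJ/h
|Q| = 165.62 kW = 9937 kJ/min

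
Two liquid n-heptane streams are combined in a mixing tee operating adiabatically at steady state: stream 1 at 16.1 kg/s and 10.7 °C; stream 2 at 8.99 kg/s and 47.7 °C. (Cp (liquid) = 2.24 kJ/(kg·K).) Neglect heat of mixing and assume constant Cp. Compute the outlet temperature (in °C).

Adiabatic, steady state ⇒ Σ ṁᵢCp,ᵢ(T_out − Tᵢ) = 0
T_out = Σ ṁᵢCp,ᵢTᵢ / Σ ṁᵢCp,ᵢ
      = 1346.4 / 56.202 = 23.957 °C

T_out = 24.0 °C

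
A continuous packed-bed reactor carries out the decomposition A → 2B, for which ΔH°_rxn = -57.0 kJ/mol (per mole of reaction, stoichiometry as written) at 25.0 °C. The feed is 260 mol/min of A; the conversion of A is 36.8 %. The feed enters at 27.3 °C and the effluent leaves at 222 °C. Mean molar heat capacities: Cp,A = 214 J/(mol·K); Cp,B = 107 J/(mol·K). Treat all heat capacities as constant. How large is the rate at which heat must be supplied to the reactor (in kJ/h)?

Q_in = 323000 kJ/h

Extent of reaction ξ = 0.368 × 260 = 95.68 mol/min
Reaction term: ξ·ΔH°_rxn = 95.68 × -57.0 = -5453.8 kJ/min
Sensible, feed 27.3→25 °C: -127.97 kJ/min
Outlet flows (mol/min): A 164.32, B 191.36
Sensible, products 25→222 °C: 10961 kJ/min
Q = ΔH = 5379.3 kJ/min = 89.656 kW
Heat supplied = 322760 kJ/h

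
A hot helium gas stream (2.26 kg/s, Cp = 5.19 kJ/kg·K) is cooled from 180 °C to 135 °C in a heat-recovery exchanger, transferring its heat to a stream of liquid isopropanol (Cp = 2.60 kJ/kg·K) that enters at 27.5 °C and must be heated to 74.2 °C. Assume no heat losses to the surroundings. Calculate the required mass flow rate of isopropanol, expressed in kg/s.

Heat released by hot stream: Q = 2.26 × 5.19 × (180 − 135) = 527.82 kJ/s
Energy balance on cold side (adiabatic exchanger): Q = ṁ_c·Cp_c·(T_c,out − T_c,in)
ṁ_c = 527.82 / [2.60 × (74.2 − 27.5)] = 4.3471 kg/s

ṁ_c = 4.35 kg/s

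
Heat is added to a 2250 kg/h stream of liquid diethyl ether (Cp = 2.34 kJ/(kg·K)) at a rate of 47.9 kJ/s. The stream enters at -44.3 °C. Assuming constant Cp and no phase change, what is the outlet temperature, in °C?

T_out = -11.5 °C

Q = 47.9 kJ/s = 172440 kJ/h
ΔT = Q/(ṁ·Cp) = 172440/(2250×2.34) = 32.752 K
T_out = -44.3 + 32.752 = -11.548 °C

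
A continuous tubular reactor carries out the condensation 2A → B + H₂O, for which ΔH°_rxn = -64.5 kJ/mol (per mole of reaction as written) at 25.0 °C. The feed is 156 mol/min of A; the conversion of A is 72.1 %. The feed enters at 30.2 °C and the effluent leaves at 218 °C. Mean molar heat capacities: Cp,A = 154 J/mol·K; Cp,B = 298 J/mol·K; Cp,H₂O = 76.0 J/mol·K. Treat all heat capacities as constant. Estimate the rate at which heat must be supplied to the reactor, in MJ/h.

Extent of reaction ξ = 0.721 × 156 / 2 = 56.238 mol/min
Reaction term: ξ·ΔH°_rxn = 56.238 × -64.5 = -3627.4 kJ/min
Sensible, feed 30.2→25 °C: -124.92 kJ/min
Outlet flows (mol/min): A 43.524, B 56.238, H₂O 56.238
Sensible, products 25→218 °C: 5353 kJ/min
Q = ΔH = 1600.7 kJ/min = 26.679 kW
Heat supplied = 96.043 MJ/h

Q_in = 96.0 MJ/h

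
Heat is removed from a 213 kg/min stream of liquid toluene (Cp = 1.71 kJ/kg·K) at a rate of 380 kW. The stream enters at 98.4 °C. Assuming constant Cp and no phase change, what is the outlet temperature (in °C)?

Q = 380 kW = 22800 kJ/min
ΔT = Q/(ṁ·Cp) = 22800/(213×1.71) = 62.598 K
T_out = 98.4 − 62.598 = 35.802 °C

T_out = 35.8 °C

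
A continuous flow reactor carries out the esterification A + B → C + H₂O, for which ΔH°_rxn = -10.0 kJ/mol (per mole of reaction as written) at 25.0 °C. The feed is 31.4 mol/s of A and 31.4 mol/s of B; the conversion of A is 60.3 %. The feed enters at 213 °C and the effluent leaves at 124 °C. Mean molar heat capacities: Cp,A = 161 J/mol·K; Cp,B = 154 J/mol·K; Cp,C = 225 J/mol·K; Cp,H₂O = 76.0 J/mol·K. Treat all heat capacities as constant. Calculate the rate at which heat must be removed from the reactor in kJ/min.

Extent of reaction ξ = 0.603 × 31.4 = 18.934 mol/s
Reaction term: ξ·ΔH°_rxn = 18.934 × -10.0 = -189.34 kJ/s
Sensible, feed 213→25 °C: -1859.5 kJ/s
Outlet flows (mol/s): A 12.466, B 12.466, C 18.934, H₂O 18.934
Sensible, products 25→124 °C: 952.97 kJ/s
Q = ΔH = -1095.9 kJ/s = -1095.9 kW
Heat removed = 65753 kJ/min

Q_out = 65800 kJ/min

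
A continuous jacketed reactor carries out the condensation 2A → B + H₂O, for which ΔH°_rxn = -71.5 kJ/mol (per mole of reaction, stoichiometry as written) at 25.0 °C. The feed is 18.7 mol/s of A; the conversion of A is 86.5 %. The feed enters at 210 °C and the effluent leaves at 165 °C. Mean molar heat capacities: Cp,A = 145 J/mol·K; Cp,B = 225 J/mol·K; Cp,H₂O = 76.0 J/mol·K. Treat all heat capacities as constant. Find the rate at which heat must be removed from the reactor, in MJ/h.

Q_out = 2480 MJ/h

Extent of reaction ξ = 0.865 × 18.7 / 2 = 8.0877 mol/s
Reaction term: ξ·ΔH°_rxn = 8.0877 × -71.5 = -578.27 kJ/s
Sensible, feed 210→25 °C: -501.63 kJ/s
Outlet flows (mol/s): A 2.5245, B 8.0877, H₂O 8.0877
Sensible, products 25→165 °C: 392.07 kJ/s
Q = ΔH = -687.84 kJ/s = -687.84 kW
Heat removed = 2476.2 MJ/h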